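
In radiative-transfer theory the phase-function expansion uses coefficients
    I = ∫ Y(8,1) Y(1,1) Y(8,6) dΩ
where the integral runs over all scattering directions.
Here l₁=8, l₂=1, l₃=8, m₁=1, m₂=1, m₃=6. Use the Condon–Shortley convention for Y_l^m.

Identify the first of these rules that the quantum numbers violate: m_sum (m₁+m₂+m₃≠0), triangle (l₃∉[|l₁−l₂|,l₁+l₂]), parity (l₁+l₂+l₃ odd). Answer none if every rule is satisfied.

m₁+m₂+m₃ = 1 + 1 + 6 = 8  ✗
triangle: |8−1|=7 ≤ l₃=8 ≤ 8+1=9
parity: l₁+l₂+l₃ = 17 is odd

m_sum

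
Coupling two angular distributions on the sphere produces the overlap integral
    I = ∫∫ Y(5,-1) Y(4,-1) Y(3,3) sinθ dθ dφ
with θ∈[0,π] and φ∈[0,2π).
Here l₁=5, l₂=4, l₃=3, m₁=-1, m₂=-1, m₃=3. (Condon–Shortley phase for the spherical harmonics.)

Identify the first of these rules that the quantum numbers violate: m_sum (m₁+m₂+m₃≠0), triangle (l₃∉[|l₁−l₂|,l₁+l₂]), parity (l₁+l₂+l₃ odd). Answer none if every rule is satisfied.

m_sum

azimuthal sum: -1 − 1 + 3 = 1  ✗
1 ≤ 3 ≤ 9 (triangle on l)
L = 5 + 4 + 3 = 12 (even)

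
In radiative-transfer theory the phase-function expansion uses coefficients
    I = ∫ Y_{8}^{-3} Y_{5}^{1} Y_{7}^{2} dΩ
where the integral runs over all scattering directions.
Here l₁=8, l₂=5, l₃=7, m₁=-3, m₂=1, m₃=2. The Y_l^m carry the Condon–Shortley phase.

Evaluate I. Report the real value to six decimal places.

-0.113347

Rules hold: Σm=0, L=20 even, 3≤7≤13.
N = 17·11·15 = 2805
Δ = 6!·10!·4!/21! = 1/814773960
Racah Σ t=1..5: t=1:−1/87091200 t=2:+1/4976640 t=3:−1/2073600 t=4:+1/4976640 t=5:−1/87091200 = -1/9676800
⇒ 3j(8 5 7; 0 0 0)² = 360/46189, sgn +1
Racah Σ t=2..6: t=2:+1/418037760 t=3:−1/17418240 t=4:+1/5806080 t=5:−1/12441600 t=6:+1/248832000 = 61/1492992000
⇒ 3j(8 5 7; -3 1 2)² = 3721/503880, sgn -1
4πI² = N·(3j₀)²·(3jₘ)² = 167445/1037153
I = -1·√(0.161447/4π) = -0.11334693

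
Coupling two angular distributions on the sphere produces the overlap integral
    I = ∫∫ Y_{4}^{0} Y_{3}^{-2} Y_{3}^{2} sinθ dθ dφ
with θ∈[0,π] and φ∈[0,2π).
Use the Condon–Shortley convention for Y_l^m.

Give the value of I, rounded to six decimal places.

Rules hold: Σm=0, L=10 even, 1≤3≤7.
N = 9·7·7 = 441
Δ = 4!·4!·2!/11! = 1/34650
Racah Σ t=1..3: t=1:−1/72 t=2:+1/16 t=3:−1/72 = 5/144
⇒ 3j(4 3 3; 0 0 0)² = 2/77, sgn -1
Racah Σ t=0..1: t=0:+1/576 t=1:−1/72 = -7/576
⇒ 3j(4 3 3; 0 -2 2)² = 7/198, sgn +1
4πI² = N·(3j₀)²·(3jₘ)² = 49/121
I = -1·√(0.404959/4π) = -0.17951487

-0.179515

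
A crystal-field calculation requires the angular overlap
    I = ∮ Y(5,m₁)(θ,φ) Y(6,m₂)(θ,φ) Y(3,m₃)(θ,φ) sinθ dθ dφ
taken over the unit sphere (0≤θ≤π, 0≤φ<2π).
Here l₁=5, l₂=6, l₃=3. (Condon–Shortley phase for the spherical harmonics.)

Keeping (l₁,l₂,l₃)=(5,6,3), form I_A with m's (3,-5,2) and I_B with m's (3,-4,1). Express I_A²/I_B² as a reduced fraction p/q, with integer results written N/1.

Shared (l₁,l₂,l₃)=(5,6,3): N and (l;000)² cancel in I_A²/I_B².
A: Δ = 8!·2!·4!/15! = 1/675675; Racah Σ t=0..1: t=0:+1/483840 t=1:−1/120960 = -1/161280; ⇒ 3j(5 6 3; 3 -5 2)² = 2/91, sgn +1
B: Δ = 8!·2!·4!/15! = 1/675675; Racah Σ t=0..2: t=0:+1/322560 t=1:−1/30240 t=2:+1/69120 = -1/64512; ⇒ 3j(5 6 3; 3 -4 1)² = 10/1001, sgn -1
I_A²/I_B² = (2/91)/(10/1001) = 11/5

11/5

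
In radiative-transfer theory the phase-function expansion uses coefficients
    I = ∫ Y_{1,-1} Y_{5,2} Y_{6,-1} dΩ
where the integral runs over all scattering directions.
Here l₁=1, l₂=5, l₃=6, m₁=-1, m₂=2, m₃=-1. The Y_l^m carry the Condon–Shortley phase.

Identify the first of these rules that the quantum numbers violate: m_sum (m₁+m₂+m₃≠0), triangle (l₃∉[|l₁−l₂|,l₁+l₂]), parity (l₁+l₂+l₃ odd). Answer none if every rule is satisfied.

none

Σmᵢ = 0  ✓
l₃∈[|l₁−l₂|,l₁+l₂]=[4,6], have l₃=6  ✓
Σlᵢ = 12 ⇒ even  ✓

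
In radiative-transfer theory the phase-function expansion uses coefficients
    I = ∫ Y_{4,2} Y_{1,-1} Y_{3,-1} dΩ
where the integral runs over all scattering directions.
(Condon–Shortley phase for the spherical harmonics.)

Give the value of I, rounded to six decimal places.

Checks pass: Σm=0; 8 even; l₃=3∈[3,5].
(2·4+1)(2·1+1)(2·3+1) = 189
Δ: 2! 6! 0! / 9! → 1/252
sum: t=1:−1/36 = -1/36
3j²(4 1 3; 0 0 0) = Δ·Π!·Σ² = 4/63  (sign +1)
sum: t=0:+1/96 = 1/96
3j²(4 1 3; 2 -1 -1) = Δ·Π!·Σ² = 5/84  (sign +1)
combine: 4πI² = 189·4/63·5/84 = 5/7
take √, sign +1: I = 0.23841361

0.238414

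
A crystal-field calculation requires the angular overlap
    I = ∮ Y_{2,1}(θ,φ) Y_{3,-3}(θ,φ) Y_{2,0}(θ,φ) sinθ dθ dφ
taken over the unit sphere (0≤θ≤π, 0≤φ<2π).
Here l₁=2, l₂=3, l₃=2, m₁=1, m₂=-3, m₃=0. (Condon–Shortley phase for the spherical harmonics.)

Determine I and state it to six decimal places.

Σmᵢ = -2 ≠ 0, so the φ-integral vanishes; I = 0

0.000000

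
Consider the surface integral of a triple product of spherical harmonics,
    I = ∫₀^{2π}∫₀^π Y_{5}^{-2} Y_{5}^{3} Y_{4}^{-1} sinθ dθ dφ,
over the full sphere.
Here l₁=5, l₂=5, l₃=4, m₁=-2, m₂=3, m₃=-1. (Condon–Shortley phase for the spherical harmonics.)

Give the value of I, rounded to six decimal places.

Rules hold: Σm=0, L=14 even, 0≤4≤10.
N = 11·11·9 = 1089
Δ = 6!·4!·4!/15! = 1/3153150
Racah Σ t=1..5: t=1:−1/69120 t=2:+1/1728 t=3:−1/576 t=4:+1/1728 t=5:−1/69120 = -7/11520
⇒ 3j(5 5 4; 0 0 0)² = 2/143, sgn -1
Racah Σ t=4..6: t=4:+1/6912 t=5:−1/2880 t=6:+1/17280 = -1/6912
⇒ 3j(5 5 4; -2 3 -1)² = 5/429, sgn +1
4πI² = N·(3j₀)²·(3jₘ)² = 30/169
I = -1·√(0.177515/4π) = -0.11885360

-0.118854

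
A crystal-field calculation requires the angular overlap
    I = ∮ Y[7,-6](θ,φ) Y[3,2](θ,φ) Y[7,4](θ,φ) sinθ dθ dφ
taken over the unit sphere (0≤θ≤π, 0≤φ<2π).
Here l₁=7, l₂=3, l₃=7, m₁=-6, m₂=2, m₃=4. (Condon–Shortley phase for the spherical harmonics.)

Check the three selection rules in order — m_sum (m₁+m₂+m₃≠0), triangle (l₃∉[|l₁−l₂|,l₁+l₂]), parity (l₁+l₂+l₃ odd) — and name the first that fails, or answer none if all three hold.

parity

Σmᵢ = 0  ✓
l₃∈[|l₁−l₂|,l₁+l₂]=[4,10], have l₃=7  ✓
Σlᵢ = 17 ⇒ odd  ✗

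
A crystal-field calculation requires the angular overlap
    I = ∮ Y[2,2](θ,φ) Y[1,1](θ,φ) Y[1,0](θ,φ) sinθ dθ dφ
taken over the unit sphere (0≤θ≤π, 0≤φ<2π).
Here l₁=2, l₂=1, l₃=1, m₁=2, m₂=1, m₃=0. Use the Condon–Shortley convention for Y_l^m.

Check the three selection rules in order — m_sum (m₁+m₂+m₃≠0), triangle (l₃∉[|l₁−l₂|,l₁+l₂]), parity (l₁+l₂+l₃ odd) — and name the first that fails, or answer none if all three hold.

azimuthal sum: 2 + 1 + 0 = 3  ✗
1 ≤ 1 ≤ 3 (triangle on l)
L = 2 + 1 + 1 = 4 (even)

m_sum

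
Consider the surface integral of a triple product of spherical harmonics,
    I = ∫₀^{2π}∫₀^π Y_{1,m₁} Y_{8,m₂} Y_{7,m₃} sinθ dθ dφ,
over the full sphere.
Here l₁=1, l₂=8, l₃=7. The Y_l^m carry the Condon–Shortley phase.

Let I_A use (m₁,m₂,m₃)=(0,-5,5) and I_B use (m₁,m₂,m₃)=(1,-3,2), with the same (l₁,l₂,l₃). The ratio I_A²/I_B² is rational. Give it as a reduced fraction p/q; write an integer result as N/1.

39/55

Shared (l₁,l₂,l₃)=(1,8,7): N and (l;000)² cancel in I_A²/I_B².
A: Δ = 2!·0!·14!/17! = 1/2040; Racah Σ t=1..1: t=1:−1/958003200 = -1/958003200; ⇒ 3j(1 8 7; 0 -5 5)² = 13/680, sgn -1
B: Δ = 2!·0!·14!/17! = 1/2040; Racah Σ t=0..0: t=0:+1/87091200 = 1/87091200; ⇒ 3j(1 8 7; 1 -3 2)² = 11/408, sgn -1
I_A²/I_B² = (13/680)/(11/408) = 39/55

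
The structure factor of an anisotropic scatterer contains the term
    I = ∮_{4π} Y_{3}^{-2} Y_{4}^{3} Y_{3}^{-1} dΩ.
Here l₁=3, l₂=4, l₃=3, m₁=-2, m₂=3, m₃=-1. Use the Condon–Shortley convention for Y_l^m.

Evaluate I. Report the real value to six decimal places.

-0.095955

m-sum 0 ✓  L=10 even ✓  1≤3≤7 ✓
Π(2lᵢ+1) = 7×9×7 = 441
triangle coeff Δ(3,4,3) = 1/34650
Σ_t [1,3]: t=1:−1/72 t=2:+1/16 t=3:−1/72 = 5/144
(3j)²=2/77 [(3 4 3; 0 0 0)], sign=-1
Σ_t [3,4]: t=3:−1/288 t=4:+1/144 = 1/288
(3j)²=1/99 [(3 4 3; -2 3 -1)], sign=+1
⇒ 4πI² = 14/121
I = (-1)√(14/121/(4π)) = -0.09595473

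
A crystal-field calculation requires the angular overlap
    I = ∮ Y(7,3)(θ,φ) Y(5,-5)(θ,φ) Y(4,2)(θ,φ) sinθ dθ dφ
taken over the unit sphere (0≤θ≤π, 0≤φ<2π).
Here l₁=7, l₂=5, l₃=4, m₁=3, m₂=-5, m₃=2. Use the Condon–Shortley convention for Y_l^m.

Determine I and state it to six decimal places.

0.086594

Rules hold: Σm=0, L=16 even, 2≤4≤12.
N = 15·11·9 = 1485
Δ = 8!·6!·2!/17! = 1/6126120
Racah Σ t=3..5: t=3:−1/69120 t=4:+1/20736 t=5:−1/69120 = 1/51840
⇒ 3j(7 5 4; 0 0 0)² = 280/21879, sgn +1
Racah Σ t=0..0: t=0:+1/3870720 = 1/3870720
⇒ 3j(7 5 4; 3 -5 2)² = 675/136136, sgn +1
4πI² = N·(3j₀)²·(3jₘ)² = 50625/537251
I = +1·√(0.0942297/4π) = 0.08659423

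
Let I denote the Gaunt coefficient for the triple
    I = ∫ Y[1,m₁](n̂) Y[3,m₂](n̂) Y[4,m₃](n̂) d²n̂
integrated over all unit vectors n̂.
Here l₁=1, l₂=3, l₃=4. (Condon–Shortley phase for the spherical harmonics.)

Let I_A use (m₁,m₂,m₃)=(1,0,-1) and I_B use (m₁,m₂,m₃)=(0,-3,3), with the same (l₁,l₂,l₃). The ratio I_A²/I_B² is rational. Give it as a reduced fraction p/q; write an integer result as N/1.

Same 1,3,4: normalisation and zero-m 3j drop out of the ratio.
A: Δ: 0! 2! 6! / 9! → 1/252; sum: t=0:+1/72 = 1/72; 3j²(1 3 4; 1 0 -1) = Δ·Π!·Σ² = 5/126  (sign -1)
B: Δ: 0! 2! 6! / 9! → 1/252; sum: t=0:+1/720 = 1/720; 3j²(1 3 4; 0 -3 3) = Δ·Π!·Σ² = 1/36  (sign -1)
I_A²/I_B² = (5/126)/(1/36) = 10/7

10/7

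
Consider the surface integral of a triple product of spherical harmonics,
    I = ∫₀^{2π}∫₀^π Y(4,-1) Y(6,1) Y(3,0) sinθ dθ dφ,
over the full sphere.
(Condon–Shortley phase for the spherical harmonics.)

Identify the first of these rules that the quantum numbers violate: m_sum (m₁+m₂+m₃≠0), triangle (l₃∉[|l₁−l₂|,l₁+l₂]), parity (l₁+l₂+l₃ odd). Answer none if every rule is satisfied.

parity

Σmᵢ = 0  ✓
l₃∈[|l₁−l₂|,l₁+l₂]=[2,10], have l₃=3  ✓
Σlᵢ = 13 ⇒ odd  ✗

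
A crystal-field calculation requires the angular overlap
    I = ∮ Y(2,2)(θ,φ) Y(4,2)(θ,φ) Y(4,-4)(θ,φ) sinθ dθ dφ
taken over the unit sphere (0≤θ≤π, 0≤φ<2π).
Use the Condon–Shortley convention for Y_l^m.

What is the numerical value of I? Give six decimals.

-0.106180

Rules hold: Σm=0, L=10 even, 2≤4≤6.
N = 5·9·9 = 405
Δ = 2!·2!·6!/11! = 1/13860
Racah Σ t=0..2: t=0:+1/192 t=1:−1/36 t=2:+1/192 = -5/288
⇒ 3j(2 4 4; 0 0 0)² = 20/693, sgn -1
Racah Σ t=0..0: t=0:+1/2880 = 1/2880
⇒ 3j(2 4 4; 2 2 -4)² = 2/165, sgn +1
4πI² = N·(3j₀)²·(3jₘ)² = 120/847
I = -1·√(0.141677/4π) = -0.10618031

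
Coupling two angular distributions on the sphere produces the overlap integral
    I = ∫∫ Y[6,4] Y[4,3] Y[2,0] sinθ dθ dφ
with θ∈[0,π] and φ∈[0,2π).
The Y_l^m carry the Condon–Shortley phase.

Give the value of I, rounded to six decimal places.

0.000000

Σmᵢ = 7 ≠ 0, so the φ-integral vanishes; I = 0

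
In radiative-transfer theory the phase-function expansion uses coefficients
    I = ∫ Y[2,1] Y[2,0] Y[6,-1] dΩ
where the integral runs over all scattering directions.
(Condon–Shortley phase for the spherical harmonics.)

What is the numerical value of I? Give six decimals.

0.000000

|2−2|≤6≤2+2 violated ⇒ I = 0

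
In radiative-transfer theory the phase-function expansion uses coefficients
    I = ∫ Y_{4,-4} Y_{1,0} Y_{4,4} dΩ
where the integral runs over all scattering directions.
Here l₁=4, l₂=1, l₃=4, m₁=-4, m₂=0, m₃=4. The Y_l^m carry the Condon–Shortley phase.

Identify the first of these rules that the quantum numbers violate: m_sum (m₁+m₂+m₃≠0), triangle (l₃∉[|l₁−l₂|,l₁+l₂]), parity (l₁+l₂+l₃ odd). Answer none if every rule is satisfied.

m₁+m₂+m₃ = -4 + 0 + 4 = 0  ✓
triangle: |4−1|=3 ≤ l₃=4 ≤ 4+1=5  ✓
parity: l₁+l₂+l₃ = 9 is odd  ✗

parity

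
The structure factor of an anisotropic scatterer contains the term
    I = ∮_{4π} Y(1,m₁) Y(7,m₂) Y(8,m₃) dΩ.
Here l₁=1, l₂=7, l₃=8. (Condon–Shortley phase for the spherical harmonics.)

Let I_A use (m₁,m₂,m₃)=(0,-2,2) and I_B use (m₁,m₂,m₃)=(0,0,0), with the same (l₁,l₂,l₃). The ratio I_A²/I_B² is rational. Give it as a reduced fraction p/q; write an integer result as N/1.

Same 1,7,8: normalisation and zero-m 3j drop out of the ratio.
A: Δ: 0! 2! 14! / 17! → 1/2040; sum: t=0:+1/43545600 = 1/43545600; 3j²(1 7 8; 0 -2 2) = Δ·Π!·Σ² = 1/34  (sign +1)
B: Δ: 0! 2! 14! / 17! → 1/2040; sum: t=0:+1/25401600 = 1/25401600; 3j²(1 7 8; 0 0 0) = Δ·Π!·Σ² = 8/255  (sign +1)
I_A²/I_B² = (1/34)/(8/255) = 15/16

15/16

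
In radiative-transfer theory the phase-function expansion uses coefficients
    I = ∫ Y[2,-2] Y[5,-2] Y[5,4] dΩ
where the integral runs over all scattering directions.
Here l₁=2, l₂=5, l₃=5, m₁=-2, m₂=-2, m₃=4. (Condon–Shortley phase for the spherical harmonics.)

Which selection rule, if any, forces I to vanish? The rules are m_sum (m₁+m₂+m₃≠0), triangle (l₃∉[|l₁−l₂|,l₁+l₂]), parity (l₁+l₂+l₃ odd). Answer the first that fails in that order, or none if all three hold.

azimuthal sum: -2 − 2 + 4 = 0  ✓
3 ≤ 5 ≤ 7 (triangle on l)  ✓
L = 2 + 5 + 5 = 12 (even)  ✓

none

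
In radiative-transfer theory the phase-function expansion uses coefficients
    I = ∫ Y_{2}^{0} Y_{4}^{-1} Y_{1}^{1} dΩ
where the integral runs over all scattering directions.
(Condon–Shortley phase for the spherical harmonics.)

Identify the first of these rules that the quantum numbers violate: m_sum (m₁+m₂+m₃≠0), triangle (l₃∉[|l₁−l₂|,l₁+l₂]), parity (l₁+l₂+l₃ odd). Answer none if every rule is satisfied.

azimuthal sum: 0 − 1 + 1 = 0  ✓
2 ≤ 1 ≤ 6 (triangle on l)  ✗
L = 2 + 4 + 1 = 7 (odd)

triangle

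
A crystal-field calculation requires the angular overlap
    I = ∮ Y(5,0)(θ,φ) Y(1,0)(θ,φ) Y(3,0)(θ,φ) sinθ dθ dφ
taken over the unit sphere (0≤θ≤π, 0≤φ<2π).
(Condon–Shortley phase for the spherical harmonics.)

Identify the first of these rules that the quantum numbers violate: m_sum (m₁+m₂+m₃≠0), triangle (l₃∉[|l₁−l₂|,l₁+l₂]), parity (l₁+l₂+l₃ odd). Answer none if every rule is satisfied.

triangle

m₁+m₂+m₃ = 0 + 0 + 0 = 0  ✓
triangle: |5−1|=4 ≤ l₃=3 ≤ 5+1=6  ✗
parity: l₁+l₂+l₃ = 9 is odd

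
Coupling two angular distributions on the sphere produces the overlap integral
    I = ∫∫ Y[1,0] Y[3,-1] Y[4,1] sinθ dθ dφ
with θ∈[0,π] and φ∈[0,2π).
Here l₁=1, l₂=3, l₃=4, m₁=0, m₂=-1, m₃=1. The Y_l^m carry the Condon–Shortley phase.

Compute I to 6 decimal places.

Checks pass: Σm=0; 8 even; l₃=4∈[2,4].
(2·1+1)(2·3+1)(2·4+1) = 189
Δ: 0! 2! 6! / 9! → 1/252
sum: t=0:+1/36 = 1/36
3j²(1 3 4; 0 0 0) = Δ·Π!·Σ² = 4/63  (sign +1)
sum: t=0:+1/48 = 1/48
3j²(1 3 4; 0 -1 1) = Δ·Π!·Σ² = 5/84  (sign -1)
combine: 4πI² = 189·4/63·5/84 = 5/7
take √, sign -1: I = -0.23841361

-0.238414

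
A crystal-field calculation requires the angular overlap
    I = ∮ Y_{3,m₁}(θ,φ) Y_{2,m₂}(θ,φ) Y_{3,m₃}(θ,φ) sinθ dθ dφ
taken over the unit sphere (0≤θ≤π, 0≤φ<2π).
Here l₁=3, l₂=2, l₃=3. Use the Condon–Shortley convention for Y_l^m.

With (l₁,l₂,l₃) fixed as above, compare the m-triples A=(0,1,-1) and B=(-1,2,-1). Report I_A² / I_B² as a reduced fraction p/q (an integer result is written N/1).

Shared (l₁,l₂,l₃)=(3,2,3): N and (l;000)² cancel in I_A²/I_B².
A: Δ = 2!·4!·2!/9! = 1/3780; Racah Σ t=1..2: t=1:−1/8 t=2:+1/12 = -1/24; ⇒ 3j(3 2 3; 0 1 -1)² = 1/210, sgn -1
B: Δ = 2!·4!·2!/9! = 1/3780; Racah Σ t=2..2: t=2:+1/16 = 1/16; ⇒ 3j(3 2 3; -1 2 -1)² = 2/35, sgn +1
I_A²/I_B² = (1/210)/(2/35) = 1/12

1/12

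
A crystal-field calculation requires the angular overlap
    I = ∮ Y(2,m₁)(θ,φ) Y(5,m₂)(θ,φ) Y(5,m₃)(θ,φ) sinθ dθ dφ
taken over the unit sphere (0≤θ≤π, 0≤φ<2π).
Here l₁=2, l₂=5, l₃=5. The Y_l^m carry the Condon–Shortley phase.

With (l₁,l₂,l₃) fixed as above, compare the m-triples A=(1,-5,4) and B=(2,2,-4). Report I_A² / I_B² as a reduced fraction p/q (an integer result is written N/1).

15/8

Same 2,5,5: normalisation and zero-m 3j drop out of the ratio.
A: Δ: 2! 2! 8! / 13! → 1/38610; sum: t=0:+1/80640 = 1/80640; 3j²(2 5 5; 1 -5 4) = Δ·Π!·Σ² = 9/286  (sign -1)
B: Δ: 2! 2! 8! / 13! → 1/38610; sum: t=0:+1/20160 = 1/20160; 3j²(2 5 5; 2 2 -4) = Δ·Π!·Σ² = 12/715  (sign -1)
I_A²/I_B² = (9/286)/(12/715) = 15/8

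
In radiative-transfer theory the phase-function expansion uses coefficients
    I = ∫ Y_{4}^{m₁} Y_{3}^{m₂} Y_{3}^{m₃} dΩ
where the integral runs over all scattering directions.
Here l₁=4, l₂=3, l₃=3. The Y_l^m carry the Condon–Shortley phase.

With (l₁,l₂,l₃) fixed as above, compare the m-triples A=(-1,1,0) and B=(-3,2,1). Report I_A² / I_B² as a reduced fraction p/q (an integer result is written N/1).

15/14

Shared (l₁,l₂,l₃)=(4,3,3): N and (l;000)² cancel in I_A²/I_B².
A: Δ = 4!·4!·2!/11! = 1/34650; Racah Σ t=2..4: t=2:+1/48 t=3:−1/24 t=4:+1/288 = -5/288; ⇒ 3j(4 3 3; -1 1 0)² = 5/462, sgn +1
B: Δ = 4!·4!·2!/11! = 1/34650; Racah Σ t=3..4: t=3:−1/288 t=4:+1/144 = 1/288; ⇒ 3j(4 3 3; -3 2 1)² = 1/99, sgn +1
I_A²/I_B² = (5/462)/(1/99) = 15/14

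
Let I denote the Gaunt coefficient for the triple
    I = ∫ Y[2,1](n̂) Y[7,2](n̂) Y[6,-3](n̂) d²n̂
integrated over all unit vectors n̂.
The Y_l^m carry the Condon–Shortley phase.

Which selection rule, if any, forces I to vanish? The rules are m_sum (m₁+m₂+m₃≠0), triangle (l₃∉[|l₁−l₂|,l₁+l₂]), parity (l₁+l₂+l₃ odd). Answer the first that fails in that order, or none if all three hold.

parity

m₁+m₂+m₃ = 1 + 2 − 3 = 0  ✓
triangle: |2−7|=5 ≤ l₃=6 ≤ 2+7=9  ✓
parity: l₁+l₂+l₃ = 15 is odd  ✗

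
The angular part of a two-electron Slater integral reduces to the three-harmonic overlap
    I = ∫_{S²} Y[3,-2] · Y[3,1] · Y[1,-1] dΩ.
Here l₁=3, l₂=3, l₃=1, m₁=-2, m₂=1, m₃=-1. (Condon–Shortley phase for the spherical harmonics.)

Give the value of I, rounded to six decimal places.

0.000000

-2 + 1 − 1 = -2 ≠ 0: azimuthal integral kills it; I = 0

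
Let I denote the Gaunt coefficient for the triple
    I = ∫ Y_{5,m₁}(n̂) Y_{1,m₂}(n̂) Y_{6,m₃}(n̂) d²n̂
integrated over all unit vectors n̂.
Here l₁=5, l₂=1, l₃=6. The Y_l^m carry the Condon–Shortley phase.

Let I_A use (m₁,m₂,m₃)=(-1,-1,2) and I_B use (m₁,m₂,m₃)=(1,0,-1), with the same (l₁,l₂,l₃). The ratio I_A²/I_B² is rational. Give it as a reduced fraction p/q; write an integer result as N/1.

Same 5,1,6: normalisation and zero-m 3j drop out of the ratio.
A: Δ: 0! 10! 2! / 13! → 1/858; sum: t=0:+1/34560 = 1/34560; 3j²(5 1 6; -1 -1 2) = Δ·Π!·Σ² = 14/429  (sign +1)
B: Δ: 0! 10! 2! / 13! → 1/858; sum: t=0:+1/17280 = 1/17280; 3j²(5 1 6; 1 0 -1) = Δ·Π!·Σ² = 35/858  (sign -1)
I_A²/I_B² = (14/429)/(35/858) = 4/5

4/5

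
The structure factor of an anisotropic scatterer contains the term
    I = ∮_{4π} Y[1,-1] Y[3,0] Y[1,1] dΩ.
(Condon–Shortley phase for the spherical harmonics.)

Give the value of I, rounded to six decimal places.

0.000000

|1−3|≤1≤1+3 violated ⇒ I = 0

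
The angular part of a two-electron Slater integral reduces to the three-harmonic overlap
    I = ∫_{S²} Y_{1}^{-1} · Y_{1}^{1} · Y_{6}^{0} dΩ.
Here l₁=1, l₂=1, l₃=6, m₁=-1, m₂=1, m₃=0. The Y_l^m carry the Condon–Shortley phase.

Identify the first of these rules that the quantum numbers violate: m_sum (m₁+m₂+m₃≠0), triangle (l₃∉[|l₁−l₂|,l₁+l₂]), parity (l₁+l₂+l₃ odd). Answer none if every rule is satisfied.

triangle

m₁+m₂+m₃ = -1 + 1 + 0 = 0  ✓
triangle: |1−1|=0 ≤ l₃=6 ≤ 1+1=2  ✗
parity: l₁+l₂+l₃ = 8 is even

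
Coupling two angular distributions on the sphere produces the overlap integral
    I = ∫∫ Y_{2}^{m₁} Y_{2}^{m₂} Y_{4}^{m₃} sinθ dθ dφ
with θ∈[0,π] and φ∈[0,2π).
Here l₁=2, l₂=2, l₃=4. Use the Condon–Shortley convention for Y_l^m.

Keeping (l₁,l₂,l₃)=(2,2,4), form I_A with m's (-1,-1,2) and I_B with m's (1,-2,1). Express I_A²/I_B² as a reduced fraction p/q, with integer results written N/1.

8/1

Same 2,2,4: normalisation and zero-m 3j drop out of the ratio.
A: Δ: 0! 4! 4! / 9! → 1/630; sum: t=0:+1/36 = 1/36; 3j²(2 2 4; -1 -1 2) = Δ·Π!·Σ² = 4/63  (sign +1)
B: Δ: 0! 4! 4! / 9! → 1/630; sum: t=0:+1/144 = 1/144; 3j²(2 2 4; 1 -2 1) = Δ·Π!·Σ² = 1/126  (sign -1)
I_A²/I_B² = (4/63)/(1/126) = 8/1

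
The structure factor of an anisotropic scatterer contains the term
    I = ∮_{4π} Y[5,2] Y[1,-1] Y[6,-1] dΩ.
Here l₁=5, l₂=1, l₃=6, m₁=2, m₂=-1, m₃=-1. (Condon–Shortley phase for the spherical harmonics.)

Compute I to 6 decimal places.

-0.129207

Checks pass: Σm=0; 12 even; l₃=6∈[4,6].
(2·5+1)(2·1+1)(2·6+1) = 429
Δ: 0! 10! 2! / 13! → 1/858
sum: t=0:+1/14400 = 1/14400
3j²(5 1 6; 0 0 0) = Δ·Π!·Σ² = 6/143  (sign +1)
sum: t=0:+1/60480 = 1/60480
3j²(5 1 6; 2 -1 -1) = Δ·Π!·Σ² = 5/429  (sign -1)
combine: 4πI² = 429·6/143·5/429 = 30/143
take √, sign -1: I = -0.12920749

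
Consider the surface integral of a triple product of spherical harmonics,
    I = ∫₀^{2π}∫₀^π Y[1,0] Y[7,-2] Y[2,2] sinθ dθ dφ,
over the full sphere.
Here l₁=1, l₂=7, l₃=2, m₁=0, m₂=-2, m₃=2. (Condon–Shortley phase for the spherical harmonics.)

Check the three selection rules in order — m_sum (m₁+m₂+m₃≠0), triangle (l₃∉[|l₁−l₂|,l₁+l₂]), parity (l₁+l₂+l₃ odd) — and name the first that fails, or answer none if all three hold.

azimuthal sum: 0 − 2 + 2 = 0  ✓
6 ≤ 2 ≤ 8 (triangle on l)  ✗
L = 1 + 7 + 2 = 10 (even)

triangle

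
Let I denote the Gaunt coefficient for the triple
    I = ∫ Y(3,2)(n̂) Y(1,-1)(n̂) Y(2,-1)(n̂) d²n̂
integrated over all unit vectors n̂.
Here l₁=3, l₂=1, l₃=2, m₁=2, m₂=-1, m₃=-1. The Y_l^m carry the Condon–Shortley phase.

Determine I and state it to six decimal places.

0.261169

m-sum 0 ✓  L=6 even ✓  2≤2≤4 ✓
Π(2lᵢ+1) = 7×3×5 = 105
triangle coeff Δ(3,1,2) = 1/105
Σ_t [1,1]: t=1:−1/4 = -1/4
(3j)²=3/35 [(3 1 2; 0 0 0)], sign=-1
Σ_t [0,0]: t=0:+1/12 = 1/12
(3j)²=2/21 [(3 1 2; 2 -1 -1)], sign=-1
⇒ 4πI² = 6/7
I = (+1)√(6/7/(4π)) = 0.26116903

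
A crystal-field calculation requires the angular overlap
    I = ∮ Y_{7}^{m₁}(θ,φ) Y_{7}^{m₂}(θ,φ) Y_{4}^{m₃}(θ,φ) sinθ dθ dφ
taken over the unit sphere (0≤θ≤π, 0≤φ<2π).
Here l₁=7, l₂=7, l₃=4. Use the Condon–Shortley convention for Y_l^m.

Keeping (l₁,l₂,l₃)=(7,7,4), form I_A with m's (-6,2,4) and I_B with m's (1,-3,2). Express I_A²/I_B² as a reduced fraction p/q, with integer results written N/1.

Shared (l₁,l₂,l₃)=(7,7,4): N and (l;000)² cancel in I_A²/I_B².
A: Δ = 10!·4!·4!/19! = 1/58198140; Racah Σ t=9..9: t=9:−1/209018880 = -1/209018880; ⇒ 3j(7 7 4; -6 2 4)² = 25/5814, sgn -1
B: Δ = 10!·4!·4!/19! = 1/58198140; Racah Σ t=2..4: t=2:+1/7741440 t=3:−1/1088640 t=4:+1/1658880 = -13/69672960; ⇒ 3j(7 7 4; 1 -3 2)² = 325/149226, sgn -1
I_A²/I_B² = (25/5814)/(325/149226) = 77/39

77/39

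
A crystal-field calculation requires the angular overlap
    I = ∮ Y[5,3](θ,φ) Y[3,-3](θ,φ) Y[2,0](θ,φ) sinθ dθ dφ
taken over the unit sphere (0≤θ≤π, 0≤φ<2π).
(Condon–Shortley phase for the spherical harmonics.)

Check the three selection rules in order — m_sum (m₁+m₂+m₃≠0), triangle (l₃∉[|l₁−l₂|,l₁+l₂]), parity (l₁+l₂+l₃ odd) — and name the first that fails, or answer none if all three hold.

Σmᵢ = 0  ✓
l₃∈[|l₁−l₂|,l₁+l₂]=[2,8], have l₃=2  ✓
Σlᵢ = 10 ⇒ even  ✓

none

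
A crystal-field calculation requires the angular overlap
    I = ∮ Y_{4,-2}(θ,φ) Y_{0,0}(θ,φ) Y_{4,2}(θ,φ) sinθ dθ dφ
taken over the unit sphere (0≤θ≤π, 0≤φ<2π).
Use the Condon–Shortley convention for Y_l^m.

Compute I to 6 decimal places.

Rules hold: Σm=0, L=8 even, 4≤4≤4.
N = 9·1·9 = 81
Δ = 0!·8!·0!/9! = 1/9
Racah Σ t=0..0: t=0:+1/576 = 1/576
⇒ 3j(4 0 4; 0 0 0)² = 1/9, sgn +1
Racah Σ t=0..0: t=0:+1/1440 = 1/1440
⇒ 3j(4 0 4; -2 0 2)² = 1/9, sgn +1
4πI² = N·(3j₀)²·(3jₘ)² = 1/1
I = +1·√(1/4π) = 0.28209479

0.282095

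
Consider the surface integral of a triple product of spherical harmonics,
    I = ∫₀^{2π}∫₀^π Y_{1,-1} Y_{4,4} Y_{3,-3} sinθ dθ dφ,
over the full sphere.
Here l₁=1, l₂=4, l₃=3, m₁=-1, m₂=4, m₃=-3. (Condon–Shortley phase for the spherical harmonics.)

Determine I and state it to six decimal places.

m-sum 0 ✓  L=8 even ✓  3≤3≤5 ✓
Π(2lᵢ+1) = 3×9×7 = 189
triangle coeff Δ(1,4,3) = 1/252
Σ_t [1,1]: t=1:−1/36 = -1/36
(3j)²=4/63 [(1 4 3; 0 0 0)], sign=+1
Σ_t [2,2]: t=2:+1/1440 = 1/1440
(3j)²=1/9 [(1 4 3; -1 4 -3)], sign=+1
⇒ 4πI² = 4/3
I = (+1)√(4/3/(4π)) = 0.32573501

0.325735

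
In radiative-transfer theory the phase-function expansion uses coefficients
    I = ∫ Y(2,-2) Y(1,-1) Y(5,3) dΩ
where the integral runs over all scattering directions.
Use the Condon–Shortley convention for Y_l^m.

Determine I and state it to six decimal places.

0.000000

|2−1|≤5≤2+1 violated ⇒ I = 0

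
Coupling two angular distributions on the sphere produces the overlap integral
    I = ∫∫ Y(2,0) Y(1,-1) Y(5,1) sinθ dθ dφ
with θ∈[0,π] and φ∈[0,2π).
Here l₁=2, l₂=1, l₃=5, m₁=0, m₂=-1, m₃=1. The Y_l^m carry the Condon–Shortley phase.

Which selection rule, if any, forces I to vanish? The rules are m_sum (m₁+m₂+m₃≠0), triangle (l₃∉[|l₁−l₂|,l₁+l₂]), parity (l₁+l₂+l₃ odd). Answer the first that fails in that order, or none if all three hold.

m₁+m₂+m₃ = 0 − 1 + 1 = 0  ✓
triangle: |2−1|=1 ≤ l₃=5 ≤ 2+1=3  ✗
parity: l₁+l₂+l₃ = 8 is even

triangle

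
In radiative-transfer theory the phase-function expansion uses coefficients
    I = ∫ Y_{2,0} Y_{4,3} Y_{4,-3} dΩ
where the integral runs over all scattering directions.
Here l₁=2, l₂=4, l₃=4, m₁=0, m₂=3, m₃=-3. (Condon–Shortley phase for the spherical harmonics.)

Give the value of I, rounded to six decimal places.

m-sum 0 ✓  L=10 even ✓  2≤4≤6 ✓
Π(2lᵢ+1) = 5×9×9 = 405
triangle coeff Δ(2,4,4) = 1/13860
Σ_t [0,2]: t=0:+1/192 t=1:−1/36 t=2:+1/192 = -5/288
(3j)²=20/693 [(2 4 4; 0 0 0)], sign=-1
Σ_t [1,2]: t=1:−1/720 t=2:+1/480 = 1/1440
(3j)²=7/1980 [(2 4 4; 0 3 -3)], sign=-1
⇒ 4πI² = 5/121
I = (+1)√(5/121/(4π)) = 0.05734392

0.057344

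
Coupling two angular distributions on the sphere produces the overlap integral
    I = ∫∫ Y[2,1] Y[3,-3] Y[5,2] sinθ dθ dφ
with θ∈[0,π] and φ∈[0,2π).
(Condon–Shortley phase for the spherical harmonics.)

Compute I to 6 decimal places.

Checks pass: Σm=0; 10 even; l₃=5∈[1,5].
(2·2+1)(2·3+1)(2·5+1) = 385
Δ: 0! 4! 6! / 11! → 1/2310
sum: t=0:+1/144 = 1/144
3j²(2 3 5; 0 0 0) = Δ·Π!·Σ² = 10/231  (sign -1)
sum: t=0:+1/4320 = 1/4320
3j²(2 3 5; 1 -3 2) = Δ·Π!·Σ² = 1/330  (sign -1)
combine: 4πI² = 385·10/231·1/330 = 5/99
take √, sign +1: I = 0.06339609

0.063396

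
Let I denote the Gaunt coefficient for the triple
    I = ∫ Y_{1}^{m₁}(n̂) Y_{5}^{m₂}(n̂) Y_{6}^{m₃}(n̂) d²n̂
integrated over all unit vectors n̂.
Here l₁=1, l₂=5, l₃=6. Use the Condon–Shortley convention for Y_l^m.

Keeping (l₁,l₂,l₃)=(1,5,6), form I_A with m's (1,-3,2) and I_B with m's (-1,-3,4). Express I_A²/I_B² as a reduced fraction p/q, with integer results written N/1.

Shared (l₁,l₂,l₃)=(1,5,6): N and (l;000)² cancel in I_A²/I_B².
A: Δ = 0!·2!·10!/13! = 1/858; Racah Σ t=0..0: t=0:+1/161280 = 1/161280; ⇒ 3j(1 5 6; 1 -3 2)² = 1/143, sgn +1
B: Δ = 0!·2!·10!/13! = 1/858; Racah Σ t=0..0: t=0:+1/161280 = 1/161280; ⇒ 3j(1 5 6; -1 -3 4)² = 15/286, sgn +1
I_A²/I_B² = (1/143)/(15/286) = 2/15

2/15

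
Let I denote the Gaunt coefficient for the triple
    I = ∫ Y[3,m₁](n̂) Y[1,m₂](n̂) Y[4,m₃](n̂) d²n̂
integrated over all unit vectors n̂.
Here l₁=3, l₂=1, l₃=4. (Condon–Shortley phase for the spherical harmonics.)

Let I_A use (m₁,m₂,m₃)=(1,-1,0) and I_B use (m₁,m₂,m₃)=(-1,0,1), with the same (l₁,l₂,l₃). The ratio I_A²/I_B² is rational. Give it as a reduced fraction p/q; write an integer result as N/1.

Shared (l₁,l₂,l₃)=(3,1,4): N and (l;000)² cancel in I_A²/I_B².
A: Δ = 0!·6!·2!/9! = 1/252; Racah Σ t=0..0: t=0:+1/96 = 1/96; ⇒ 3j(3 1 4; 1 -1 0)² = 1/42, sgn +1
B: Δ = 0!·6!·2!/9! = 1/252; Racah Σ t=0..0: t=0:+1/48 = 1/48; ⇒ 3j(3 1 4; -1 0 1)² = 5/84, sgn -1
I_A²/I_B² = (1/42)/(5/84) = 2/5

2/5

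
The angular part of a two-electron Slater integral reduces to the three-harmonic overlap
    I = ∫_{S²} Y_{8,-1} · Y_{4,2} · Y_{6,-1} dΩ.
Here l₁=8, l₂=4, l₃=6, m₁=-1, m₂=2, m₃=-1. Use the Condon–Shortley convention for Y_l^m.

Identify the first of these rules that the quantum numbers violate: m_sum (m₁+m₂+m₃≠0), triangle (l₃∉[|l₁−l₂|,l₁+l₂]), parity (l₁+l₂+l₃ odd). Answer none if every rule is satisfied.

none

azimuthal sum: -1 + 2 − 1 = 0  ✓
4 ≤ 6 ≤ 12 (triangle on l)  ✓
L = 8 + 4 + 6 = 18 (even)  ✓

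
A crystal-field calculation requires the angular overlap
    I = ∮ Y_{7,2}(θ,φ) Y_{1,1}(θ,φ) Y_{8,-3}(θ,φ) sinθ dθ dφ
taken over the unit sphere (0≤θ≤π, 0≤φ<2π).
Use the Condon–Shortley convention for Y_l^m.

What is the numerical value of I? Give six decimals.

Rules hold: Σm=0, L=16 even, 6≤8≤8.
N = 15·3·17 = 765
Δ = 0!·14!·2!/17! = 1/2040
Racah Σ t=0..0: t=0:+1/25401600 = 1/25401600
⇒ 3j(7 1 8; 0 0 0)² = 8/255, sgn +1
Racah Σ t=0..0: t=0:+1/87091200 = 1/87091200
⇒ 3j(7 1 8; 2 1 -3)² = 11/408, sgn -1
4πI² = N·(3j₀)²·(3jₘ)² = 11/17
I = -1·√(0.647059/4π) = -0.22691696

-0.226917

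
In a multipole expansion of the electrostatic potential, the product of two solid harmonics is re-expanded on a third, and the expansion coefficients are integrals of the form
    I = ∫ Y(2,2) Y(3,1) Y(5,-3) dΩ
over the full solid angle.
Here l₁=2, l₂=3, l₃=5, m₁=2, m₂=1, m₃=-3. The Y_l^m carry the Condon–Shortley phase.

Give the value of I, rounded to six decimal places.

Checks pass: Σm=0; 10 even; l₃=5∈[1,5].
(2·2+1)(2·3+1)(2·5+1) = 385
Δ: 0! 4! 6! / 11! → 1/2310
sum: t=0:+1/144 = 1/144
3j²(2 3 5; 0 0 0) = Δ·Π!·Σ² = 10/231  (sign -1)
sum: t=0:+1/1152 = 1/1152
3j²(2 3 5; 2 1 -3) = Δ·Π!·Σ² = 1/33  (sign +1)
combine: 4πI² = 385·10/231·1/33 = 50/99
take √, sign -1: I = -0.20047604

-0.200476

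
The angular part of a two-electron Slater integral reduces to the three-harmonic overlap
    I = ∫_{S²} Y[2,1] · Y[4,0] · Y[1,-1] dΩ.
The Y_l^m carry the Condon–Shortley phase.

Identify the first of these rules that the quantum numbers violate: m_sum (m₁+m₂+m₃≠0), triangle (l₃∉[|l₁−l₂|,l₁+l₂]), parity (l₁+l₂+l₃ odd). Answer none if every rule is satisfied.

Σmᵢ = 0  ✓
l₃∈[|l₁−l₂|,l₁+l₂]=[2,6], have l₃=1  ✗
Σlᵢ = 7 ⇒ odd

triangle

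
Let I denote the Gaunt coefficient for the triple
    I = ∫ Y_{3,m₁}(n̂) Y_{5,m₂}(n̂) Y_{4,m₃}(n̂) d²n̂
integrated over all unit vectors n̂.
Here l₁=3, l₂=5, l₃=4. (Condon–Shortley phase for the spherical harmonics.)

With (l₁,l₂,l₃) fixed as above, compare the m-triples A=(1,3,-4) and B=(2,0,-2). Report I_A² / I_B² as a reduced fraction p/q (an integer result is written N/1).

49/50

l's match ⇒ only the (l;m) 3-j factors differ between A and B.
A: triangle coeff Δ(3,5,4) = 1/180180; Σ_t [2,2]: t=2:+1/5760 = 1/5760; (3j)²=56/2145 [(3 5 4; 1 3 -4)], sign=+1
B: triangle coeff Δ(3,5,4) = 1/180180; Σ_t [0,1]: t=0:+1/2880 t=1:−1/576 = -1/720; (3j)²=80/3003 [(3 5 4; 2 0 -2)], sign=-1
I_A²/I_B² = (56/2145)/(80/3003) = 49/50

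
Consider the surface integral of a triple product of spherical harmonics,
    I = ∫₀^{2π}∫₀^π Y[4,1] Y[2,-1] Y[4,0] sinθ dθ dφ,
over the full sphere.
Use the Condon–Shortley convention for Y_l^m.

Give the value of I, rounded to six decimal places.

-0.044869

m-sum 0 ✓  L=10 even ✓  2≤4≤6 ✓
Π(2lᵢ+1) = 9×5×9 = 405
triangle coeff Δ(4,2,4) = 1/13860
Σ_t [0,2]: t=0:+1/192 t=1:−1/36 t=2:+1/192 = -5/288
(3j)²=20/693 [(4 2 4; 0 0 0)], sign=-1
Σ_t [0,1]: t=0:+1/72 t=1:−1/96 = 1/288
(3j)²=1/462 [(4 2 4; 1 -1 0)], sign=+1
⇒ 4πI² = 150/5929
I = (-1)√(150/5929/(4π)) = -0.04486937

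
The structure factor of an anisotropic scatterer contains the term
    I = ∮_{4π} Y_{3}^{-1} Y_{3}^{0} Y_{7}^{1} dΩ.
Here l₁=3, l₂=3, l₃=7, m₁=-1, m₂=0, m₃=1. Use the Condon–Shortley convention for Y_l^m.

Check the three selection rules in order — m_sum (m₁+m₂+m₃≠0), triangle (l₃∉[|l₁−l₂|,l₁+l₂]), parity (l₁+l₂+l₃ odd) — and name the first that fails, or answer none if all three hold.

triangle

Σmᵢ = 0  ✓
l₃∈[|l₁−l₂|,l₁+l₂]=[0,6], have l₃=7  ✗
Σlᵢ = 13 ⇒ odd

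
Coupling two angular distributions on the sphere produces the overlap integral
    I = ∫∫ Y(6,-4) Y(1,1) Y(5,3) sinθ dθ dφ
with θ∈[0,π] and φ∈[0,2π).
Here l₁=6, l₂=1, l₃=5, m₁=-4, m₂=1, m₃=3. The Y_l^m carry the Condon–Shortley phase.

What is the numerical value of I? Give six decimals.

0.274090

Checks pass: Σm=0; 12 even; l₃=5∈[5,7].
(2·6+1)(2·1+1)(2·5+1) = 429
Δ: 2! 10! 0! / 13! → 1/858
sum: t=1:−1/14400 = -1/14400
3j²(6 1 5; 0 0 0) = Δ·Π!·Σ² = 6/143  (sign +1)
sum: t=2:+1/161280 = 1/161280
3j²(6 1 5; -4 1 3) = Δ·Π!·Σ² = 15/286  (sign +1)
combine: 4πI² = 429·6/143·15/286 = 135/143
take √, sign +1: I = 0.27409047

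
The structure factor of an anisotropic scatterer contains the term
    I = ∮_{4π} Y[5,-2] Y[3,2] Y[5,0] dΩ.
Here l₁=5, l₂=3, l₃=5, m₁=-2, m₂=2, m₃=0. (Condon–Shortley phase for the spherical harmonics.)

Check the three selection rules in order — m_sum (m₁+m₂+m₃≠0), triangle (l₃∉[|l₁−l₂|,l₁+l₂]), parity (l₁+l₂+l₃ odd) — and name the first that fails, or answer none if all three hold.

parity

m₁+m₂+m₃ = -2 + 2 + 0 = 0  ✓
triangle: |5−3|=2 ≤ l₃=5 ≤ 5+3=8  ✓
parity: l₁+l₂+l₃ = 13 is odd  ✗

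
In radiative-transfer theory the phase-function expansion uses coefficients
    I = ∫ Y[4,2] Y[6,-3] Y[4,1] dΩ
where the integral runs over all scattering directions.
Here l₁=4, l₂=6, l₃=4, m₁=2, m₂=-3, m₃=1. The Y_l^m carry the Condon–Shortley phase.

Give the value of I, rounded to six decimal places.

m-sum 0 ✓  L=14 even ✓  2≤4≤10 ✓
Π(2lᵢ+1) = 9×13×9 = 1053
triangle coeff Δ(4,6,4) = 1/1261260
Σ_t [2,4]: t=2:+1/4608 t=3:−1/1296 t=4:+1/4608 = -7/20736
(3j)²=20/1287 [(4 6 4; 0 0 0)], sign=-1
Σ_t [0,2]: t=0:+1/51840 t=1:−1/5760 t=2:+1/11520 = -7/103680
(3j)²=7/858 [(4 6 4; 2 -3 1)], sign=+1
⇒ 4πI² = 210/1573
I = (-1)√(210/1573/(4π)) = -0.10307192

-0.103072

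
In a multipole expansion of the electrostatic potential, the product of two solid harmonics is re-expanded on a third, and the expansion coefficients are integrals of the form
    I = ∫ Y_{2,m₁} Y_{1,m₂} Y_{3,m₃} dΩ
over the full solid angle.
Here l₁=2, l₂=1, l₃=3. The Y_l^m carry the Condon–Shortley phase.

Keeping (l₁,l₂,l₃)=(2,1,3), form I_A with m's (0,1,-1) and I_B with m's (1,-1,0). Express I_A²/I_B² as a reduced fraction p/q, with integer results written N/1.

2/1

l's match ⇒ only the (l;m) 3-j factors differ between A and B.
A: triangle coeff Δ(2,1,3) = 1/105; Σ_t [0,0]: t=0:+1/8 = 1/8; (3j)²=2/35 [(2 1 3; 0 1 -1)], sign=+1
B: triangle coeff Δ(2,1,3) = 1/105; Σ_t [0,0]: t=0:+1/12 = 1/12; (3j)²=1/35 [(2 1 3; 1 -1 0)], sign=-1
I_A²/I_B² = (2/35)/(1/35) = 2/1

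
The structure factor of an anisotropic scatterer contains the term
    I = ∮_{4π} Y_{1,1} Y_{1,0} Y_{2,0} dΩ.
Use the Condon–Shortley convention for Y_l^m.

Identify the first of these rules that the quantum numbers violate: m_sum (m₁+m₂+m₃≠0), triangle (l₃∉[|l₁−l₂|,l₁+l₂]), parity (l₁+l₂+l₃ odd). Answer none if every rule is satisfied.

Σmᵢ = 1  ✗
l₃∈[|l₁−l₂|,l₁+l₂]=[0,2], have l₃=2
Σlᵢ = 4 ⇒ even

m_sum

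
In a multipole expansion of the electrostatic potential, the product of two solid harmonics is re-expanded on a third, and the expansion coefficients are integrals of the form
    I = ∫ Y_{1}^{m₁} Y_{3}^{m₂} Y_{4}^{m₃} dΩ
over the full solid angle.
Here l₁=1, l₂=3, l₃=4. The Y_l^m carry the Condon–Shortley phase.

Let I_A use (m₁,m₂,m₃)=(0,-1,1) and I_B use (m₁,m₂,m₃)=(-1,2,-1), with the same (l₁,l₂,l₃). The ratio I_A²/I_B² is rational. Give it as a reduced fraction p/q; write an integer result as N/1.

Same 1,3,4: normalisation and zero-m 3j drop out of the ratio.
A: Δ: 0! 2! 6! / 9! → 1/252; sum: t=0:+1/48 = 1/48; 3j²(1 3 4; 0 -1 1) = Δ·Π!·Σ² = 5/84  (sign -1)
B: Δ: 0! 2! 6! / 9! → 1/252; sum: t=0:+1/240 = 1/240; 3j²(1 3 4; -1 2 -1) = Δ·Π!·Σ² = 1/84  (sign -1)
I_A²/I_B² = (5/84)/(1/84) = 5/1

5/1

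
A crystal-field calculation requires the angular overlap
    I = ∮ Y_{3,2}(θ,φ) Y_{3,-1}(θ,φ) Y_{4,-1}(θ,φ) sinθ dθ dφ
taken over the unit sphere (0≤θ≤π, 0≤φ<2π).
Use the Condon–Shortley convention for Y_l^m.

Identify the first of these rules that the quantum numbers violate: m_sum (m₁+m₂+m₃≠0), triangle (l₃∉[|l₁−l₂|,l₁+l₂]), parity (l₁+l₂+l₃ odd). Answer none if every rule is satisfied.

m₁+m₂+m₃ = 2 − 1 − 1 = 0  ✓
triangle: |3−3|=0 ≤ l₃=4 ≤ 3+3=6  ✓
parity: l₁+l₂+l₃ = 10 is even  ✓

none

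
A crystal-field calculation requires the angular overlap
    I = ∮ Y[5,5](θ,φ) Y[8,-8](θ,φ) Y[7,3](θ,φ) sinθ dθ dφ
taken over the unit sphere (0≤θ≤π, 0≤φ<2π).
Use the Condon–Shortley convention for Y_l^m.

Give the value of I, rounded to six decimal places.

Rules hold: Σm=0, L=20 even, 3≤7≤13.
N = 11·17·15 = 2805
Δ = 6!·4!·10!/21! = 1/814773960
Racah Σ t=1..5: t=1:−1/87091200 t=2:+1/4976640 t=3:−1/2073600 t=4:+1/4976640 t=5:−1/87091200 = -1/9676800
⇒ 3j(5 8 7; 0 0 0)² = 360/46189, sgn +1
Racah Σ t=0..0: t=0:+1/62705664000 = 1/62705664000
⇒ 3j(5 8 7; 5 -8 3)² = 2/969, sgn +1
4πI² = N·(3j₀)²·(3jₘ)² = 3600/79781
I = +1·√(0.0451235/4π) = 0.05992342

0.059923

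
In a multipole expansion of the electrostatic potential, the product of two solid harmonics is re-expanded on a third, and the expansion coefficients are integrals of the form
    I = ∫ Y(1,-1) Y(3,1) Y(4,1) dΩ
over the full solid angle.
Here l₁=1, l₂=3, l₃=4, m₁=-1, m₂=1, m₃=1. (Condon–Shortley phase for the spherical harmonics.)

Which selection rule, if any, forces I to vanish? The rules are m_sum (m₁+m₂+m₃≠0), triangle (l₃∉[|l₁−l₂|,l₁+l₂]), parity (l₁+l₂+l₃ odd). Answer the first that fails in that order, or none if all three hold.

Σmᵢ = 1  ✗
l₃∈[|l₁−l₂|,l₁+l₂]=[2,4], have l₃=4
Σlᵢ = 8 ⇒ even

m_sum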